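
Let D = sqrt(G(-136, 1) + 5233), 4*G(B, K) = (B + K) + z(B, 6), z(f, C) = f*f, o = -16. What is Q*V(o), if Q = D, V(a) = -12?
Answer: -6*sqrt(39293) ≈ -1189.3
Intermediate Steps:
z(f, C) = f**2
G(B, K) = B/4 + K/4 + B**2/4 (G(B, K) = ((B + K) + B**2)/4 = (B + K + B**2)/4 = B/4 + K/4 + B**2/4)
D = sqrt(39293)/2 (D = sqrt(((1/4)*(-136) + (1/4)*1 + (1/4)*(-136)**2) + 5233) = sqrt((-34 + 1/4 + (1/4)*18496) + 5233) = sqrt((-34 + 1/4 + 4624) + 5233) = sqrt(18361/4 + 5233) = sqrt(39293/4) = sqrt(39293)/2 ≈ 99.112)
Q = sqrt(39293)/2 ≈ 99.112
Q*V(o) = (sqrt(39293)/2)*(-12) = -6*sqrt(39293)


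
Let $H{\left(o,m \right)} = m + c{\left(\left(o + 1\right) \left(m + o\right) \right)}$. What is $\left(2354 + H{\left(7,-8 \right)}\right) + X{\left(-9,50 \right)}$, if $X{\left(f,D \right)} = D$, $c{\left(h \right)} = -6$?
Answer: $2390$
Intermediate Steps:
$H{\left(o,m \right)} = -6 + m$ ($H{\left(o,m \right)} = m - 6 = -6 + m$)
$\left(2354 + H{\left(7,-8 \right)}\right) + X{\left(-9,50 \right)} = \left(2354 - 14\right) + 50 = 2340 + 50 = 2390$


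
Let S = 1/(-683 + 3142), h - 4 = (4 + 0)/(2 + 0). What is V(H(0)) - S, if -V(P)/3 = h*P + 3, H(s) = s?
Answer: -22132/2459 ≈ -9.0004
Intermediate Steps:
h = 6 (h = 4 + (4 + 0)/(2 + 0) = 4 + 4/2 = 4 + 4*(½) = 4 + 2 = 6)
V(P) = -9 - 18*P (V(P) = -3*(6*P + 3) = -3*(3 + 6*P) = -9 - 18*P)
S = 1/2459 ≈ 0.00040667
V(H(0)) - S = (-9 - 18*0) - 1*1/2459 = (-9 + 0) - 1/2459 = -9 - 1/2459 = -22132/2459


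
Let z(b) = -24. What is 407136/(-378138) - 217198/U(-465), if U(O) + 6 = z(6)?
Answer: 6843216937/945345 ≈ 7238.9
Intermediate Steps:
U(O) = -30 (U(O) = -6 - 24 = -30)
407136/(-378138) - 217198/U(-465) = 407136/(-378138) - 217198/(-30) = 407136*(-1/378138) - 217198*(-1/30) = -67856/63023 + 108599/15 = 6843216937/945345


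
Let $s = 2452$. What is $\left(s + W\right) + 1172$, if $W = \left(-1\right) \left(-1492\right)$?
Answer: $5116$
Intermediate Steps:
$W = 1492$
$\left(s + W\right) + 1172 = \left(2452 + 1492\right) + 1172 = 3944 + 1172 = 5116$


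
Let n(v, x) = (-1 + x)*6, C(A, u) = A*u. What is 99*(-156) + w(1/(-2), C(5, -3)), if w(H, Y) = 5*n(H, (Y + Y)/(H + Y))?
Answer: -477894/31 ≈ -15416.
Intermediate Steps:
n(v, x) = -6 + 6*x
w(H, Y) = -30 + 60*Y/(H + Y) (w(H, Y) = 5*(-6 + 6*((Y + Y)/(H + Y))) = 5*(-6 + 6*((2*Y)/(H + Y))) = 5*(-6 + 6*(2*Y/(H + Y))) = 5*(-6 + 12*Y/(H + Y)) = -30 + 60*Y/(H + Y))
99*(-156) + w(1/(-2), C(5, -3)) = 99*(-156) + 30*(5*(-3) - 1/(-2))/(1/(-2) + 5*(-3)) = -15444 + 30*(-15 - 1*(-½))/(-½ - 15) = -15444 + 30*(-15 + ½)/(-31/2) = -15444 + 30*(-2/31)*(-29/2) = -15444 + 870/31 = -477894/31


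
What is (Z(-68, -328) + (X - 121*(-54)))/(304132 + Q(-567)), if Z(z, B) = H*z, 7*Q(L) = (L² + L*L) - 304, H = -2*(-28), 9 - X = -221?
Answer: 10346/1385799 ≈ 0.0074657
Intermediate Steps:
X = 230 (X = 9 - 1*(-221) = 9 + 221 = 230)
H = 56
Q(L) = -304/7 + 2*L²/7 (Q(L) = ((L² + L*L) - 304)/7 = ((L² + L²) - 304)/7 = (2*L² - 304)/7 = (-304 + 2*L²)/7 = -304/7 + 2*L²/7)
Z(z, B) = 56*z
(Z(-68, -328) + (X - 121*(-54)))/(304132 + Q(-567)) = (56*(-68) + (230 - 121*(-54)))/(304132 + (-304/7 + (2/7)*(-567)²)) = (-3808 + (230 + 6534))/(304132 + (-304/7 + (2/7)*321489)) = (-3808 + 6764)/(304132 + (-304/7 + 91854)) = 2956/(304132 + 642674/7) = 2956/(2771598/7) = 2956*(7/2771598) = 10346/1385799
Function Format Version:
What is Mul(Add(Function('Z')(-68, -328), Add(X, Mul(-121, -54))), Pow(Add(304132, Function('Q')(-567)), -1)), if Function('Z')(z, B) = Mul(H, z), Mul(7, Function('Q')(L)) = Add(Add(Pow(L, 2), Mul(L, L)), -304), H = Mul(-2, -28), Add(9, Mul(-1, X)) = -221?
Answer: Rational(10346, 1385799) ≈ 0.0074657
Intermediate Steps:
X = 230 (X = Add(9, Mul(-1, -221)) = Add(9, 221) = 230)
H = 56
Function('Q')(L) = Add(Rational(-304, 7), Mul(Rational(2, 7), Pow(L, 2))) (Function('Q')(L) = Mul(Rational(1, 7), Add(Add(Pow(L, 2), Mul(L, L)), -304)) = Mul(Rational(1, 7), Add(Add(Pow(L, 2), Pow(L, 2)), -304)) = Mul(Rational(1, 7), Add(Mul(2, Pow(L, 2)), -304)) = Mul(Rational(1, 7), Add(-304, Mul(2, Pow(L, 2)))) = Add(Rational(-304, 7), Mul(Rational(2, 7), Pow(L, 2))))
Function('Z')(z, B) = Mul(56, z)
Mul(Add(Function('Z')(-68, -328), Add(X, Mul(-121, -54))), Pow(Add(304132, Function('Q')(-567)), -1)) = Mul(Add(Mul(56, -68), Add(230, Mul(-121, -54))), Pow(Add(304132, Add(Rational(-304, 7), Mul(Rational(2, 7), Pow(-567, 2)))), -1)) = Mul(Add(-3808, Add(230, 6534)), Pow(Add(304132, Add(Rational(-304, 7), Mul(Rational(2, 7), 321489))), -1)) = Mul(Add(-3808, 6764), Pow(Add(304132, Add(Rational(-304, 7), 91854)), -1)) = Mul(2956, Pow(Add(304132, Rational(642674, 7)), -1)) = Mul(2956, Pow(Rational(2771598, 7), -1)) = Mul(2956, Rational(7, 2771598)) = Rational(10346, 1385799)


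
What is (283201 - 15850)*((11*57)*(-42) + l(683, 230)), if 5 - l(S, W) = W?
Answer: -7100575209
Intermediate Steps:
l(S, W) = 5 - W
(283201 - 15850)*((11*57)*(-42) + l(683, 230)) = (283201 - 15850)*((11*57)*(-42) + (5 - 1*230)) = 267351*(627*(-42) + (5 - 230)) = 267351*(-26334 - 225) = 267351*(-26559) = -7100575209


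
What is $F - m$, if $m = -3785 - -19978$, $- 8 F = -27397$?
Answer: $- \frac{102147}{8} \approx -12768.0$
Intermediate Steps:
$F = \frac{27397}{8}$ ($F = \left(- \frac{1}{8}\right) \left(-27397\right) = \frac{27397}{8} \approx 3424.6$)
$m = 16193$ ($m = -3785 + 19978 = 16193$)
$F - m = \frac{27397}{8} - 16193 = - \frac{102147}{8}$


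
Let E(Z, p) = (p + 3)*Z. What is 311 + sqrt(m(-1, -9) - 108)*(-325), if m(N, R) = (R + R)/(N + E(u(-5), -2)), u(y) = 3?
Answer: 311 - 975*I*sqrt(13) ≈ 311.0 - 3515.4*I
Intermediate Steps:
E(Z, p) = Z*(3 + p) (E(Z, p) = (3 + p)*Z = Z*(3 + p))
m(N, R) = 2*R/(3 + N) (m(N, R) = (R + R)/(N + 3*(3 - 2)) = (2*R)/(N + 3*1) = (2*R)/(N + 3) = (2*R)/(3 + N) = 2*R/(3 + N))
311 + sqrt(m(-1, -9) - 108)*(-325) = 311 + sqrt(2*(-9)/(3 - 1) - 108)*(-325) = 311 + sqrt(2*(-9)/2 - 108)*(-325) = 311 + sqrt(2*(-9)*(1/2) - 108)*(-325) = 311 + sqrt(-9 - 108)*(-325) = 311 + sqrt(-117)*(-325) = 311 + (3*I*sqrt(13))*(-325) = 311 - 975*I*sqrt(13)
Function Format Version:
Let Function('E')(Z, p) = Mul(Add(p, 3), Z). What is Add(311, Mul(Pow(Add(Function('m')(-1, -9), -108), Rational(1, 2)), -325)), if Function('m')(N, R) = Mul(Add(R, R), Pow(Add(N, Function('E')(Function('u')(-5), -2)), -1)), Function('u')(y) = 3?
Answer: Add(311, Mul(-975, I, Pow(13, Rational(1, 2)))) ≈ Add(311.00, Mul(-3515.4, I))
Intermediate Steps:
Function('E')(Z, p) = Mul(Z, Add(3, p)) (Function('E')(Z, p) = Mul(Add(3, p), Z) = Mul(Z, Add(3, p)))
Function('m')(N, R) = Mul(2, R, Pow(Add(3, N), -1)) (Function('m')(N, R) = Mul(Add(R, R), Pow(Add(N, Mul(3, Add(3, -2))), -1)) = Mul(Mul(2, R), Pow(Add(N, Mul(3, 1)), -1)) = Mul(Mul(2, R), Pow(Add(N, 3), -1)) = Mul(Mul(2, R), Pow(Add(3, N), -1)) = Mul(2, R, Pow(Add(3, N), -1)))
Add(311, Mul(Pow(Add(Function('m')(-1, -9), -108), Rational(1, 2)), -325)) = Add(311, Mul(Pow(Add(Mul(2, -9, Pow(Add(3, -1), -1)), -108), Rational(1, 2)), -325)) = Add(311, Mul(Pow(Add(Mul(2, -9, Pow(2, -1)), -108), Rational(1, 2)), -325)) = Add(311, Mul(Pow(Add(Mul(2, -9, Rational(1, 2)), -108), Rational(1, 2)), -325)) = Add(311, Mul(Pow(Add(-9, -108), Rational(1, 2)), -325)) = Add(311, Mul(Pow(-117, Rational(1, 2)), -325)) = Add(311, Mul(Mul(3, I, Pow(13, Rational(1, 2))), -325)) = Add(311, Mul(-975, I, Pow(13, Rational(1, 2))))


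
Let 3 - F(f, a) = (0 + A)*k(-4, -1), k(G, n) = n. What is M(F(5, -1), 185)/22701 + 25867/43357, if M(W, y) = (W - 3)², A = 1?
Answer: 587250124/984247257 ≈ 0.59665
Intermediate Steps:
F(f, a) = 4 (F(f, a) = 3 - (0 + 1)*(-1) = 3 - (-1) = 3 - 1*(-1) = 3 + 1 = 4)
M(W, y) = (-3 + W)²
M(F(5, -1), 185)/22701 + 25867/43357 = (-3 + 4)²/22701 + 25867/43357 = 1²*(1/22701) + 25867*(1/43357) = 1*(1/22701) + 25867/43357 = 1/22701 + 25867/43357 = 587250124/984247257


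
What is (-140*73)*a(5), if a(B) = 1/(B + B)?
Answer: -1022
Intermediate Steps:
a(B) = 1/(2*B)
(-140*73)*a(5) = (-140*73)*((½)/5) = -5110/5 = -10220*⅒ = -1022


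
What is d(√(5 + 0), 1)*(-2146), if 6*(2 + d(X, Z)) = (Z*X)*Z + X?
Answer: 4292 - 2146*√5/3 ≈ 2692.5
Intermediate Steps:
d(X, Z) = -2 + X/6 + X*Z²/6 (d(X, Z) = -2 + ((Z*X)*Z + X)/6 = -2 + ((X*Z)*Z + X)/6 = -2 + (X*Z² + X)/6 = -2 + (X + X*Z²)/6 = -2 + (X/6 + X*Z²/6) = -2 + X/6 + X*Z²/6)
d(√(5 + 0), 1)*(-2146) = (-2 + √(5 + 0)/6 + (⅙)*√(5 + 0)*1²)*(-2146) = (-2 + √5/6 + (⅙)*√5*1)*(-2146) = (-2 + √5/6 + √5/6)*(-2146) = (-2 + √5/3)*(-2146) = 4292 - 2146*√5/3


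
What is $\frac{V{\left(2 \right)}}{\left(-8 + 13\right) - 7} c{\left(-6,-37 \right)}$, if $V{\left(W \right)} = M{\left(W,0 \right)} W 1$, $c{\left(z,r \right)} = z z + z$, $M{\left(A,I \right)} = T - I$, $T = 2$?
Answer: $-60$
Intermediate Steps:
$M{\left(A,I \right)} = 2 - I$
$c{\left(z,r \right)} = z + z^{2}$ ($c{\left(z,r \right)} = z^{2} + z = z + z^{2}$)
$V{\left(W \right)} = 2 W$ ($V{\left(W \right)} = \left(2 - 0\right) W 1 = \left(2 + 0\right) W 1 = 2 W 1 = 2 W$)
$\frac{V{\left(2 \right)}}{\left(-8 + 13\right) - 7} c{\left(-6,-37 \right)} = \frac{2 \cdot 2}{\left(-8 + 13\right) - 7} \left(- 6 \left(1 - 6\right)\right) = \frac{4}{5 - 7} \left(\left(-6\right) \left(-5\right)\right) = \frac{4}{-2} \cdot 30 = 4 \left(- \frac{1}{2}\right) 30 = \left(-2\right) 30 = -60$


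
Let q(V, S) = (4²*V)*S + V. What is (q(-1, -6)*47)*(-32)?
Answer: -142880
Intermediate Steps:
q(V, S) = V + 16*S*V (q(V, S) = (16*V)*S + V = 16*S*V + V = V + 16*S*V)
(q(-1, -6)*47)*(-32) = (-(1 + 16*(-6))*47)*(-32) = (-(1 - 96)*47)*(-32) = (-1*(-95)*47)*(-32) = (95*47)*(-32) = 4465*(-32) = -142880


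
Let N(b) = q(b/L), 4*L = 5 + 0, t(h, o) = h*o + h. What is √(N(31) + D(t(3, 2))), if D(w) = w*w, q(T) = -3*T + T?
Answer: √785/5 ≈ 5.6036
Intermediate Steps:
t(h, o) = h + h*o
L = 5/4 (L = (5 + 0)/4 = (¼)*5 = 5/4 ≈ 1.2500)
q(T) = -2*T
N(b) = -8*b/5 (N(b) = -2*b/5/4 = -2*b*4/5 = -8*b/5)
D(w) = w²
√(N(31) + D(t(3, 2))) = √(-8/5*31 + (3*(1 + 2))²) = √(-248/5 + (3*3)²) = √(-248/5 + 9²) = √(-248/5 + 81) = √(157/5) = √785/5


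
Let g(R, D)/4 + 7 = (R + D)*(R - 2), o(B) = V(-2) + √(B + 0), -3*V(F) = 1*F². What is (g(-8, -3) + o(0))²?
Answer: 1517824/9 ≈ 1.6865e+5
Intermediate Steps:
V(F) = -F²/3
o(B) = -4/3 + √B (o(B) = -⅓*(-2)² + √(B + 0) = -⅓*4 + √B = -4/3 + √B)
g(R, D) = -28 + 4*(-2 + R)*(D + R) (g(R, D) = -28 + 4*((R + D)*(R - 2)) = -28 + 4*((D + R)*(-2 + R)) = -28 + 4*((-2 + R)*(D + R)) = -28 + 4*(-2 + R)*(D + R))
(g(-8, -3) + o(0))² = ((-28 - 8*(-3) - 8*(-8) + 4*(-8)² + 4*(-3)*(-8)) + (-4/3 + √0))² = ((-28 + 24 + 64 + 4*64 + 96) + (-4/3 + 0))² = ((-28 + 24 + 64 + 256 + 96) - 4/3)² = (412 - 4/3)² = (1232/3)² = 1517824/9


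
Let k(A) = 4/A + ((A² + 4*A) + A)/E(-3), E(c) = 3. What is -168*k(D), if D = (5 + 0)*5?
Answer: -1050672/25 ≈ -42027.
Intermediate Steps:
D = 25 (D = 5*5 = 25)
k(A) = 4/A + A²/3 + 5*A/3 (k(A) = 4/A + ((A² + 4*A) + A)/3 = 4/A + (A² + 5*A)*(⅓) = 4/A + (A²/3 + 5*A/3) = 4/A + A²/3 + 5*A/3)
-168*k(D) = -56*(12 + 25²*(5 + 25))/25 = -56*(12 + 625*30)/25 = -56*(12 + 18750)/25 = -56*18762/25 = -168*6254/25 = -1050672/25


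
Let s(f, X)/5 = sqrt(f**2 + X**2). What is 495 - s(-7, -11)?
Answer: 495 - 5*sqrt(170) ≈ 429.81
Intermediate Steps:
s(f, X) = 5*sqrt(X**2 + f**2) (s(f, X) = 5*sqrt(f**2 + X**2) = 5*sqrt(X**2 + f**2))
495 - s(-7, -11) = 495 - 5*sqrt((-11)**2 + (-7)**2) = 495 - 5*sqrt(121 + 49) = 495 - 5*sqrt(170)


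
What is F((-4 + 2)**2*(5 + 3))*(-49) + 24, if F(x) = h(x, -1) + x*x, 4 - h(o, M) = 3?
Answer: -50201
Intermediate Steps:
h(o, M) = 1 (h(o, M) = 4 - 1*3 = 4 - 3 = 1)
F(x) = 1 + x**2 (F(x) = 1 + x*x = 1 + x**2)
F((-4 + 2)**2*(5 + 3))*(-49) + 24 = (1 + ((-4 + 2)**2*(5 + 3))**2)*(-49) + 24 = (1 + ((-2)**2*8)**2)*(-49) + 24 = (1 + (4*8)**2)*(-49) + 24 = (1 + 32**2)*(-49) + 24 = (1 + 1024)*(-49) + 24 = 1025*(-49) + 24 = -50225 + 24 = -50201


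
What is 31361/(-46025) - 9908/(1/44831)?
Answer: -20443639878061/46025 ≈ -4.4419e+8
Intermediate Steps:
31361/(-46025) - 9908/(1/44831) = 31361*(-1/46025) - 9908/1/44831 = -31361/46025 - 9908*44831 = -31361/46025 - 444185548 = -20443639878061/46025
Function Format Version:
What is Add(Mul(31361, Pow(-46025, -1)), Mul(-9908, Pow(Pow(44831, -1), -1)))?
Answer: Rational(-20443639878061, 46025) ≈ -4.4419e+8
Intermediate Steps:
Add(Mul(31361, Pow(-46025, -1)), Mul(-9908, Pow(Pow(44831, -1), -1))) = Add(Mul(31361, Rational(-1, 46025)), Mul(-9908, Pow(Rational(1, 44831), -1))) = Add(Rational(-31361, 46025), Mul(-9908, 44831)) = Add(Rational(-31361, 46025), -444185548) = Rational(-20443639878061, 46025)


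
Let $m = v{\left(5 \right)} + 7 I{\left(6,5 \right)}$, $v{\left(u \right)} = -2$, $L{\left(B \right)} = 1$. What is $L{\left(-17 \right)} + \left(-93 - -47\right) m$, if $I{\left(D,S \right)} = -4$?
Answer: $1381$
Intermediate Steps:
$m = -30$ ($m = -2 + 7 \left(-4\right) = -2 - 28 = -30$)
$L{\left(-17 \right)} + \left(-93 - -47\right) m = 1 + \left(-93 - -47\right) \left(-30\right) = 1 + \left(-93 + 47\right) \left(-30\right) = 1 - -1380 = 1 + 1380 = 1381$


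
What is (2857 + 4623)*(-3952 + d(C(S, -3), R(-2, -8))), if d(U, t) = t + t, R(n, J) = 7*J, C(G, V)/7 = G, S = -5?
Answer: -30398720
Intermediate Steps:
C(G, V) = 7*G
d(U, t) = 2*t
(2857 + 4623)*(-3952 + d(C(S, -3), R(-2, -8))) = (2857 + 4623)*(-3952 + 2*(7*(-8))) = 7480*(-3952 + 2*(-56)) = 7480*(-3952 - 112) = 7480*(-4064) = -30398720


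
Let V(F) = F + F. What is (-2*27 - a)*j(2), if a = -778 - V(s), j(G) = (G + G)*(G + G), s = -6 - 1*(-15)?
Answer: 11872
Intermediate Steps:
s = 9 (s = -6 + 15 = 9)
j(G) = 4*G² (j(G) = (2*G)*(2*G) = 4*G²)
V(F) = 2*F
a = -796 (a = -778 - 2*9 = -778 - 1*18 = -778 - 18 = -796)
(-2*27 - a)*j(2) = (-2*27 - 1*(-796))*(4*2²) = (-54 + 796)*(4*4) = 742*16 = 11872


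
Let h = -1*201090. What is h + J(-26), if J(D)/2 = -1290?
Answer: -203670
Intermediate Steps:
h = -201090
J(D) = -2580 (J(D) = 2*(-1290) = -2580)
h + J(-26) = -201090 - 2580 = -203670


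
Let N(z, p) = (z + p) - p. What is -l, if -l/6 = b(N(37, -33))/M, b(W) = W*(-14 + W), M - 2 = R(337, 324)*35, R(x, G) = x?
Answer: 5106/11797 ≈ 0.43282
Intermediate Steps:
N(z, p) = z (N(z, p) = (p + z) - p = z)
M = 11797 (M = 2 + 337*35 = 2 + 11795 = 11797)
l = -5106/11797 (l = -6*37*(-14 + 37)/11797 = -6*37*23/11797 = -5106/11797 ≈ -0.43282)
-l = -1*(-5106/11797) = 5106/11797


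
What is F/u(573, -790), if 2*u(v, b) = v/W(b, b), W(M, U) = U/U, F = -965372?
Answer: -1930744/573 ≈ -3369.5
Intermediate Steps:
W(M, U) = 1
u(v, b) = v/2 (u(v, b) = (v/1)/2 = (v*1)/2 = v/2)
F/u(573, -790) = -965372/((1/2)*573) = -965372/573/2 = -965372*2/573 = -1930744/573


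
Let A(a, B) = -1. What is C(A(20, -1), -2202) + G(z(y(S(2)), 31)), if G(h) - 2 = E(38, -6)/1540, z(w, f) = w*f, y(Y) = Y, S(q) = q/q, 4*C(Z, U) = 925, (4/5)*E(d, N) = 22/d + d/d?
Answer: 2729973/11704 ≈ 233.25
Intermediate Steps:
E(d, N) = 5/4 + 55/(2*d) (E(d, N) = 5*(22/d + d/d)/4 = 5*(22/d + 1)/4 = 5*(1 + 22/d)/4 = 5/4 + 55/(2*d))
C(Z, U) = 925/4 (C(Z, U) = (¼)*925 = 925/4)
S(q) = 1
z(w, f) = f*w
G(h) = 23423/11704 (G(h) = 2 + ((5/4)*(22 + 38)/38)/1540 = 2 + ((5/4)*(1/38)*60)*(1/1540) = 2 + (75/38)*(1/1540) = 2 + 15/11704 = 23423/11704)
C(A(20, -1), -2202) + G(z(y(S(2)), 31)) = 925/4 + 23423/11704 = 2729973/11704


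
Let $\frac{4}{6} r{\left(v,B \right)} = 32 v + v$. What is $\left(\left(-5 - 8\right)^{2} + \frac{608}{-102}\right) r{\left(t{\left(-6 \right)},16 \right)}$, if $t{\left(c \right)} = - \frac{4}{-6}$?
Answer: $\frac{91465}{17} \approx 5380.3$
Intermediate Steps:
$t{\left(c \right)} = \frac{2}{3}$ ($t{\left(c \right)} = \left(-4\right) \left(- \frac{1}{6}\right) = \frac{2}{3}$)
$r{\left(v,B \right)} = \frac{99 v}{2}$ ($r{\left(v,B \right)} = \frac{3 \left(32 v + v\right)}{2} = \frac{3 \cdot 33 v}{2} = \frac{99 v}{2}$)
$\left(\left(-5 - 8\right)^{2} + \frac{608}{-102}\right) r{\left(t{\left(-6 \right)},16 \right)} = \left(\left(-5 - 8\right)^{2} + \frac{608}{-102}\right) \frac{99}{2} \cdot \frac{2}{3} = \left(\left(-13\right)^{2} + 608 \left(- \frac{1}{102}\right)\right) 33 = \left(169 - \frac{304}{51}\right) 33 = \frac{8315}{51} \cdot 33 = \frac{91465}{17}$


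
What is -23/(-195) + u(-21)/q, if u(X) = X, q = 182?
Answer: 1/390 ≈ 0.0025641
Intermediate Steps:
-23/(-195) + u(-21)/q = -23/(-195) - 21/182 = -23*(-1/195) - 21*1/182 = 23/195 - 3/26 = 1/390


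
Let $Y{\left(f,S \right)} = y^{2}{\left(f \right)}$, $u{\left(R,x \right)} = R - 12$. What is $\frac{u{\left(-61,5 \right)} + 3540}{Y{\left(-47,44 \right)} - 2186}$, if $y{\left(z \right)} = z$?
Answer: $\frac{3467}{23} \approx 150.74$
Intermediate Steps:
$u{\left(R,x \right)} = -12 + R$ ($u{\left(R,x \right)} = R - 12 = -12 + R$)
$Y{\left(f,S \right)} = f^{2}$
$\frac{u{\left(-61,5 \right)} + 3540}{Y{\left(-47,44 \right)} - 2186} = \frac{\left(-12 - 61\right) + 3540}{\left(-47\right)^{2} - 2186} = \frac{-73 + 3540}{2209 - 2186} = \frac{3467}{23}$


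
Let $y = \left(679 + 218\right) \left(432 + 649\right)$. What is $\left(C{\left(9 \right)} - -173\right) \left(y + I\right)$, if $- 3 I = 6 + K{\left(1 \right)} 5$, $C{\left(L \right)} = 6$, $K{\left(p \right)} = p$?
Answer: $\frac{520703840}{3} \approx 1.7357 \cdot 10^{8}$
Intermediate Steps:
$y = 969657$ ($y = 897 \cdot 1081 = 969657$)
$I = - \frac{11}{3}$ ($I = - \frac{6 + 1 \cdot 5}{3} = - \frac{6 + 5}{3} = \left(- \frac{1}{3}\right) 11 = - \frac{11}{3} \approx -3.6667$)
$\left(C{\left(9 \right)} - -173\right) \left(y + I\right) = \left(6 - -173\right) \left(969657 - \frac{11}{3}\right) = \left(6 + 173\right) \frac{2908960}{3} = 179 \cdot \frac{2908960}{3} = \frac{520703840}{3}$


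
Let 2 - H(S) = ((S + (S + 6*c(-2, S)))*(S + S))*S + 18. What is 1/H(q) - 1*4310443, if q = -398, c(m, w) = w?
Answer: -4348015648838607/1008716656 ≈ -4.3104e+6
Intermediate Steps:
H(S) = -16 - 16*S³ (H(S) = 2 - (((S + (S + 6*S))*(S + S))*S + 18) = 2 - (((S + 7*S)*(2*S))*S + 18) = 2 - (((8*S)*(2*S))*S + 18) = 2 - ((16*S²)*S + 18) = 2 - (16*S³ + 18) = 2 - (18 + 16*S³) = 2 + (-18 - 16*S³) = -16 - 16*S³)
1/H(q) - 1*4310443 = 1/(-16 - 16*(-398)³) - 1*4310443 = 1/(-16 - 16*(-63044792)) - 4310443 = 1/(-16 + 1008716672) - 4310443 = 1/1008716656 - 4310443 = -4348015648838607/1008716656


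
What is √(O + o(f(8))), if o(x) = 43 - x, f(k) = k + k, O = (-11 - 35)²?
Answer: √2143 ≈ 46.293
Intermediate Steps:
O = 2116 (O = (-46)² = 2116)
f(k) = 2*k
√(O + o(f(8))) = √(2116 + (43 - 2*8)) = √(2116 + (43 - 1*16)) = √(2116 + (43 - 16)) = √(2116 + 27) = √2143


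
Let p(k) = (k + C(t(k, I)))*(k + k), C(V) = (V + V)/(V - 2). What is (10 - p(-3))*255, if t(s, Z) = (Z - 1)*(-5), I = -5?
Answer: 8670/7 ≈ 1238.6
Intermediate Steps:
t(s, Z) = 5 - 5*Z (t(s, Z) = (-1 + Z)*(-5) = 5 - 5*Z)
C(V) = 2*V/(-2 + V) (C(V) = (2*V)/(-2 + V) = 2*V/(-2 + V))
p(k) = 2*k*(15/7 + k) (p(k) = (k + 2*(5 - 5*(-5))/(-2 + (5 - 5*(-5))))*(k + k) = (k + 2*(5 + 25)/(-2 + (5 + 25)))*(2*k) = (k + 2*30/(-2 + 30))*(2*k) = (k + 2*30/28)*(2*k) = (k + 2*30*(1/28))*(2*k) = (k + 15/7)*(2*k) = (15/7 + k)*(2*k) = 2*k*(15/7 + k))
(10 - p(-3))*255 = (10 - 2*(-3)*(15 + 7*(-3))/7)*255 = (10 - 2*(-3)*(15 - 21)/7)*255 = (10 - 2*(-3)*(-6)/7)*255 = (10 - 1*36/7)*255 = (10 - 36/7)*255 = (34/7)*255 = 8670/7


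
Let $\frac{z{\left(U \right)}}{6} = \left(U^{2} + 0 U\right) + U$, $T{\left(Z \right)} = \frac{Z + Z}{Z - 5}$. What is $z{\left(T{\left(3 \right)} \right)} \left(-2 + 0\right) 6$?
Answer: $-432$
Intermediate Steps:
$T{\left(Z \right)} = \frac{2 Z}{-5 + Z}$
$z{\left(U \right)} = 6 U + 6 U^{2}$ ($z{\left(U \right)} = 6 \left(\left(U^{2} + 0 U\right) + U\right) = 6 \left(\left(U^{2} + 0\right) + U\right) = 6 \left(U^{2} + U\right) = 6 \left(U + U^{2}\right) = 6 U + 6 U^{2}$)
$z{\left(T{\left(3 \right)} \right)} \left(-2 + 0\right) 6 = 6 \cdot 2 \cdot 3 \frac{1}{-5 + 3} \left(1 + 2 \cdot 3 \frac{1}{-5 + 3}\right) \left(-2 + 0\right) 6 = 6 \cdot 2 \cdot 3 \frac{1}{-2} \left(1 + 2 \cdot 3 \frac{1}{-2}\right) \left(\left(-2\right) 6\right) = 6 \cdot 2 \cdot 3 \left(- \frac{1}{2}\right) \left(1 + 2 \cdot 3 \left(- \frac{1}{2}\right)\right) \left(-12\right) = 6 \left(-3\right) \left(1 - 3\right) \left(-12\right) = 6 \left(-3\right) \left(-2\right) \left(-12\right) = 36 \left(-12\right) = -432$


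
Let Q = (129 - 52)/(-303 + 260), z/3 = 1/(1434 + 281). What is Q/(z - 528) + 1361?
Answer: 52993703446/38937231 ≈ 1361.0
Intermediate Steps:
z = 3/1715 (z = 3/(1434 + 281) = 3/1715 ≈ 0.0017493)
Q = -77/43 (Q = 77/(-43) = 77*(-1/43) = -77/43 ≈ -1.7907)
Q/(z - 528) + 1361 = -77/(43*(3/1715 - 528)) + 1361 = -77/(43*(-905517/1715)) + 1361 = -77/43*(-1715/905517) + 1361 = 132055/38937231 + 1361 = 52993703446/38937231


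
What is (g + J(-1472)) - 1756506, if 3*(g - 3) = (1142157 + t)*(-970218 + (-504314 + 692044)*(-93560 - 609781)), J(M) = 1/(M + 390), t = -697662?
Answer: -21167798467654366687/1082 ≈ -1.9564e+16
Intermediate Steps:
J(M) = 1/(390 + M)
g = -19563584533968417 (g = 3 + ((1142157 - 697662)*(-970218 + (-504314 + 692044)*(-93560 - 609781)))/3 = 3 + (444495*(-970218 + 187730*(-703341)))/3 = 3 + (444495*(-970218 - 132038205930))/3 = 3 + (444495*(-132039176148))/3 = 3 + (1/3)*(-58690753601905260) = 3 - 19563584533968420 = -19563584533968417)
(g + J(-1472)) - 1756506 = (-19563584533968417 + 1/(390 - 1472)) - 1756506 = (-19563584533968417 + 1/(-1082)) - 1756506 = (-19563584533968417 - 1/1082) - 1756506 = -21167798465753827195/1082 - 1756506 = -21167798467654366687/1082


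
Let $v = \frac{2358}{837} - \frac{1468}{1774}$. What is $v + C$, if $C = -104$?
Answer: $- \frac{8414932}{82491} \approx -102.01$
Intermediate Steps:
$v = \frac{164132}{82491}$ ($v = 2358 \cdot \frac{1}{837} - \frac{734}{887} = \frac{262}{93} - \frac{734}{887} = \frac{164132}{82491} \approx 1.9897$)
$v + C = \frac{164132}{82491} - 104 = - \frac{8414932}{82491}$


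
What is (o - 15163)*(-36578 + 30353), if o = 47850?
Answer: -203476575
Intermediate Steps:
(o - 15163)*(-36578 + 30353) = (47850 - 15163)*(-36578 + 30353) = 32687*(-6225) = -203476575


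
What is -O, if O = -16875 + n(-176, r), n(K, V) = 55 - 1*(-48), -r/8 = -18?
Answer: 16772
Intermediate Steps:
r = 144 (r = -8*(-18) = 144)
n(K, V) = 103 (n(K, V) = 55 + 48 = 103)
O = -16772 (O = -16875 + 103 = -16772)
-O = -1*(-16772) = 16772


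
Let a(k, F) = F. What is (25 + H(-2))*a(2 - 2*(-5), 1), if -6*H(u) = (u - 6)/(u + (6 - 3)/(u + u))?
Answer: 809/33 ≈ 24.515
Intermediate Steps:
H(u) = -(-6 + u)/(6*(u + 3/(2*u))) (H(u) = -(u - 6)/(6*(u + (6 - 3)/(u + u))) = -(-6 + u)/(6*(u + 3/((2*u)))) = -(-6 + u)/(6*(u + 3*(1/(2*u)))) = -(-6 + u)/(6*(u + 3/(2*u))))
(25 + H(-2))*a(2 - 2*(-5), 1) = (25 + (1/3)*(-2)*(6 - 1*(-2))/(3 + 2*(-2)**2))*1 = (25 + (1/3)*(-2)*(6 + 2)/(3 + 2*4))*1 = (25 + (1/3)*(-2)*8/(3 + 8))*1 = (25 + (1/3)*(-2)*8/11)*1 = (25 + (1/3)*(-2)*(1/11)*8)*1 = (25 - 16/33)*1 = (809/33)*1 = 809/33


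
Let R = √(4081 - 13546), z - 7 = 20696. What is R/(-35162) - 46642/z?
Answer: -46642/20703 - I*√9465/35162 ≈ -2.2529 - 0.0027669*I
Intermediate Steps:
z = 20703 (z = 7 + 20696 = 20703)
R = I*√9465 (R = √(-9465) = I*√9465 ≈ 97.288*I)
R/(-35162) - 46642/z = (I*√9465)/(-35162) - 46642/20703 = (I*√9465)*(-1/35162) - 46642*1/20703 = -I*√9465/35162 - 46642/20703 = -46642/20703 - I*√9465/35162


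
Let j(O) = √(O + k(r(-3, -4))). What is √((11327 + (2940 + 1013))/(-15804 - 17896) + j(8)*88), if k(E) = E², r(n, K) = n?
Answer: 2*√(-321835 + 62462950*√17)/1685 ≈ 19.036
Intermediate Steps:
j(O) = √(9 + O) (j(O) = √(O + (-3)²) = √(O + 9) = √(9 + O))
√((11327 + (2940 + 1013))/(-15804 - 17896) + j(8)*88) = √((11327 + (2940 + 1013))/(-15804 - 17896) + √(9 + 8)*88) = √((11327 + 3953)/(-33700) + √17*88) = √(15280*(-1/33700) + 88*√17) = √(-764/1685 + 88*√17)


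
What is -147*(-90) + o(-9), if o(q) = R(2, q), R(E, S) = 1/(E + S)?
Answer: 92609/7 ≈ 13230.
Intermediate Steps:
o(q) = 1/(2 + q)
-147*(-90) + o(-9) = -147*(-90) + 1/(2 - 9) = 13230 + 1/(-7) = 13230 - 1/7 = 92609/7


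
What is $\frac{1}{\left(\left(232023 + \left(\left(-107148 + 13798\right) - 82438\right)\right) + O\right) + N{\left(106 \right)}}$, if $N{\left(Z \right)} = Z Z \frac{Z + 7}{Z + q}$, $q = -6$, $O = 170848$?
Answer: $\frac{25}{5994492} \approx 4.1705 \cdot 10^{-6}$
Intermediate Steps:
$N{\left(Z \right)} = \frac{Z^{2} \left(7 + Z\right)}{-6 + Z}$ ($N{\left(Z \right)} = Z Z \frac{Z + 7}{Z - 6} = Z^{2} \frac{7 + Z}{-6 + Z} = \frac{Z^{2} \left(7 + Z\right)}{-6 + Z}$)
$\frac{1}{\left(\left(232023 + \left(\left(-107148 + 13798\right) - 82438\right)\right) + O\right) + N{\left(106 \right)}} = \frac{1}{\left(\left(232023 + \left(\left(-107148 + 13798\right) - 82438\right)\right) + 170848\right) + \frac{106^{2} \left(7 + 106\right)}{-6 + 106}} = \frac{1}{\left(\left(232023 - 175788\right) + 170848\right) + 11236 \cdot \frac{1}{100} \cdot 113} = \frac{1}{\left(56235 + 170848\right) + \frac{317417}{25}} = \frac{1}{227083 + \frac{317417}{25}} = \frac{1}{\frac{5994492}{25}} = \frac{25}{5994492}$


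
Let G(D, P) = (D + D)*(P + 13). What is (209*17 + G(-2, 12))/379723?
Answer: 3453/379723 ≈ 0.0090935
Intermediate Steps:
G(D, P) = 2*D*(13 + P) (G(D, P) = (2*D)*(13 + P) = 2*D*(13 + P))
(209*17 + G(-2, 12))/379723 = (209*17 + 2*(-2)*(13 + 12))/379723 = (3553 + 2*(-2)*25)*(1/379723) = (3553 - 100)*(1/379723) = 3453*(1/379723) = 3453/379723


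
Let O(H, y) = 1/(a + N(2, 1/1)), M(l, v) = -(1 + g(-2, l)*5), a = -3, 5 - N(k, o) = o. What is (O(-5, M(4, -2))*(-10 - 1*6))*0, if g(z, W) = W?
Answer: 0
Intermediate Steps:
N(k, o) = 5 - o
M(l, v) = -1 - 5*l (M(l, v) = -(1 + l*5) = -(1 + 5*l) = -1 - 5*l)
O(H, y) = 1 (O(H, y) = 1/(-3 + (5 - 1/1)) = 1/(-3 + (5 - 1*1)) = 1/(-3 + (5 - 1)) = 1/(-3 + 4) = 1/1 = 1)
(O(-5, M(4, -2))*(-10 - 1*6))*0 = (1*(-10 - 1*6))*0 = (1*(-10 - 6))*0 = (1*(-16))*0 = -16*0 = 0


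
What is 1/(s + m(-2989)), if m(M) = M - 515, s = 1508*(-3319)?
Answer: -1/5008556 ≈ -1.9966e-7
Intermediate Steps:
s = -5005052
m(M) = -515 + M
1/(s + m(-2989)) = 1/(-5005052 + (-515 - 2989)) = 1/(-5005052 - 3504) = 1/(-5008556) = -1/5008556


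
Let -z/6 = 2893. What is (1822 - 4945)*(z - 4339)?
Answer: 67759731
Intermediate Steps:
z = -17358 (z = -6*2893 = -17358)
(1822 - 4945)*(z - 4339) = (1822 - 4945)*(-17358 - 4339) = -3123*(-21697) = 67759731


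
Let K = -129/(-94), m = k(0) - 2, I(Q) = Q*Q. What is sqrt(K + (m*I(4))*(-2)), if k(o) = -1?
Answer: 9*sqrt(10622)/94 ≈ 9.8677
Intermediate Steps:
I(Q) = Q**2
m = -3 (m = -1 - 2 = -3)
K = 129/94 (K = -129*(-1/94) = 129/94 ≈ 1.3723)
sqrt(K + (m*I(4))*(-2)) = sqrt(129/94 - 3*4**2*(-2)) = sqrt(129/94 - 3*16*(-2)) = sqrt(129/94 - 48*(-2)) = sqrt(129/94 + 96) = sqrt(9153/94) = 9*sqrt(10622)/94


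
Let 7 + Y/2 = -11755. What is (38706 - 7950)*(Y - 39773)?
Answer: -1946762532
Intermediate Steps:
Y = -23524 (Y = -14 + 2*(-11755) = -14 - 23510 = -23524)
(38706 - 7950)*(Y - 39773) = (38706 - 7950)*(-23524 - 39773) = 30756*(-63297) = -1946762532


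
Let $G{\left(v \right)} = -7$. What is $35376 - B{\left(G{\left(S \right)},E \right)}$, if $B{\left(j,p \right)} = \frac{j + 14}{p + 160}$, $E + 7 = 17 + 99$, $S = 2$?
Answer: $\frac{9516137}{269} \approx 35376.0$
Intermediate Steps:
$E = 109$ ($E = -7 + \left(17 + 99\right) = -7 + 116 = 109$)
$B{\left(j,p \right)} = \frac{14 + j}{160 + p}$
$35376 - B{\left(G{\left(S \right)},E \right)} = 35376 - \frac{14 - 7}{160 + 109} = 35376 - \frac{1}{269} \cdot 7 = 35376 - \frac{7}{269} = \frac{9516137}{269}$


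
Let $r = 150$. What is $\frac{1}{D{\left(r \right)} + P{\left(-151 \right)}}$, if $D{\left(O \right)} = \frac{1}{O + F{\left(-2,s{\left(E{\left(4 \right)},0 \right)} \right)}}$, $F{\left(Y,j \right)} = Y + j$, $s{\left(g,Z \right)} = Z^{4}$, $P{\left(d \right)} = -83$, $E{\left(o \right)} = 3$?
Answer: $- \frac{148}{12283} \approx -0.012049$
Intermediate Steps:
$D{\left(O \right)} = \frac{1}{-2 + O}$ ($D{\left(O \right)} = \frac{1}{O - \left(2 - 0^{4}\right)} = \frac{1}{O + \left(-2 + 0\right)} = \frac{1}{O - 2} = \frac{1}{-2 + O}$)
$\frac{1}{D{\left(r \right)} + P{\left(-151 \right)}} = \frac{1}{\frac{1}{-2 + 150} - 83} = \frac{1}{\frac{1}{148} - 83} = \frac{1}{- \frac{12283}{148}} = - \frac{148}{12283}$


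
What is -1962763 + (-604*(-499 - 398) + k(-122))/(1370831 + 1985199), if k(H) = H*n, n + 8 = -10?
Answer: -3293545483453/1678015 ≈ -1.9628e+6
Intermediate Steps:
n = -18 (n = -8 - 10 = -18)
k(H) = -18*H (k(H) = H*(-18) = -18*H)
-1962763 + (-604*(-499 - 398) + k(-122))/(1370831 + 1985199) = -1962763 + (-604*(-499 - 398) - 18*(-122))/(1370831 + 1985199) = -1962763 + (-604*(-897) + 2196)/3356030 = -1962763 + (541788 + 2196)*(1/3356030) = -1962763 + 543984*(1/3356030) = -1962763 + 271992/1678015 = -3293545483453/1678015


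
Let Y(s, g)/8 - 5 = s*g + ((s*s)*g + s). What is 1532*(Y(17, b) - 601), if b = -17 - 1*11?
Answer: -105660508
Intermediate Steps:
b = -28 (b = -17 - 11 = -28)
Y(s, g) = 40 + 8*s + 8*g*s + 8*g*s² (Y(s, g) = 40 + 8*(s*g + ((s*s)*g + s)) = 40 + 8*(g*s + (s²*g + s)) = 40 + 8*(g*s + (g*s² + s)) = 40 + 8*(g*s + (s + g*s²)) = 40 + 8*(s + g*s + g*s²) = 40 + (8*s + 8*g*s + 8*g*s²) = 40 + 8*s + 8*g*s + 8*g*s²)
1532*(Y(17, b) - 601) = 1532*((40 + 8*17 + 8*(-28)*17 + 8*(-28)*17²) - 601) = 1532*((40 + 136 - 3808 + 8*(-28)*289) - 601) = 1532*((40 + 136 - 3808 - 64736) - 601) = 1532*(-68368 - 601) = 1532*(-68969) = -105660508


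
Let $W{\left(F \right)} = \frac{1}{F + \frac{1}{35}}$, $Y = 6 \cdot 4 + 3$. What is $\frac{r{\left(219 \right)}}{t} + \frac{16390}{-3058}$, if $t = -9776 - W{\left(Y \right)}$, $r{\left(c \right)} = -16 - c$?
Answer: $- \frac{6858956505}{1285490209} \approx -5.3357$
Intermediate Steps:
$Y = 27$ ($Y = 24 + 3 = 27$)
$W{\left(F \right)} = \frac{1}{\frac{1}{35} + F}$ ($W{\left(F \right)} = \frac{1}{F + \frac{1}{35}} = \frac{1}{\frac{1}{35} + F}$)
$t = - \frac{9248131}{946}$ ($t = -9776 - \frac{35}{1 + 35 \cdot 27} = -9776 - \frac{35}{1 + 945} = -9776 - \frac{35}{946} = - \frac{9248131}{946} \approx -9776.0$)
$\frac{r{\left(219 \right)}}{t} + \frac{16390}{-3058} = \frac{-16 - 219}{- \frac{9248131}{946}} + \frac{16390}{-3058} = \left(-16 - 219\right) \left(- \frac{946}{9248131}\right) + 16390 \left(- \frac{1}{3058}\right) = \left(-235\right) \left(- \frac{946}{9248131}\right) - \frac{745}{139} = \frac{222310}{9248131} - \frac{745}{139} = - \frac{6858956505}{1285490209}$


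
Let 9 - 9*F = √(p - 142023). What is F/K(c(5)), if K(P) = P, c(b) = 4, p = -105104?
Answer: ¼ - I*√247127/36 ≈ 0.25 - 13.809*I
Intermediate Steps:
F = 1 - I*√247127/9 (F = 1 - √(-105104 - 142023)/9 = 1 - I*√247127/9 ≈ 1.0 - 55.235*I)
F/K(c(5)) = (1 - I*√247127/9)/4 = (1 - I*√247127/9)*(¼) = ¼ - I*√247127/36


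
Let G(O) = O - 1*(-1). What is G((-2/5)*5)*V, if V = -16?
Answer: 16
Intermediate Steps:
G(O) = 1 + O (G(O) = O + 1 = 1 + O)
G((-2/5)*5)*V = (1 + (-2/5)*5)*(-16) = (1 + ((⅕)*(-2))*5)*(-16) = (1 - ⅖*5)*(-16) = (1 - 2)*(-16) = -1*(-16) = 16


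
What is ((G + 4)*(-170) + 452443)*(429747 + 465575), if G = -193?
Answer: 433848867506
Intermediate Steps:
((G + 4)*(-170) + 452443)*(429747 + 465575) = ((-193 + 4)*(-170) + 452443)*(429747 + 465575) = (-189*(-170) + 452443)*895322 = (32130 + 452443)*895322 = 484573*895322 = 433848867506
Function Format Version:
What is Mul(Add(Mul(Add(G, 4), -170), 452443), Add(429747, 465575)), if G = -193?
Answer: 433848867506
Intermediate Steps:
Mul(Add(Mul(Add(G, 4), -170), 452443), Add(429747, 465575)) = Mul(Add(Mul(Add(-193, 4), -170), 452443), Add(429747, 465575)) = Mul(Add(Mul(-189, -170), 452443), 895322) = Mul(Add(32130, 452443), 895322) = Mul(484573, 895322) = 433848867506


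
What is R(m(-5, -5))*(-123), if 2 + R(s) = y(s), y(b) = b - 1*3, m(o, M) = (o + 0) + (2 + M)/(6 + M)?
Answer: 1599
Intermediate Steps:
m(o, M) = o + (2 + M)/(6 + M)
y(b) = -3 + b (y(b) = b - 3 = -3 + b)
R(s) = -5 + s (R(s) = -2 + (-3 + s) = -5 + s)
R(m(-5, -5))*(-123) = (-5 + (2 - 5 + 6*(-5) - 5*(-5))/(6 - 5))*(-123) = (-5 + (2 - 5 - 30 + 25)/1)*(-123) = (-5 + 1*(-8))*(-123) = (-5 - 8)*(-123) = -13*(-123) = 1599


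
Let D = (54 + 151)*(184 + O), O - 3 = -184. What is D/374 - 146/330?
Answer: 613/510 ≈ 1.2020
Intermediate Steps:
O = -181 (O = 3 - 184 = -181)
D = 615 (D = (54 + 151)*(184 - 181) = 205*3 = 615)
D/374 - 146/330 = 615/374 - 146/330 = 615*(1/374) - 146*1/330 = 615/374 - 73/165 = 613/510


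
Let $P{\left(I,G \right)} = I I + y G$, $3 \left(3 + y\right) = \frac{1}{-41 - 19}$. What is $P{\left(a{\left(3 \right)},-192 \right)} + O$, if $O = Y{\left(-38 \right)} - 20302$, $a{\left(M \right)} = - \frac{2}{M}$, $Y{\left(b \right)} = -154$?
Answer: $- \frac{894532}{45} \approx -19879.0$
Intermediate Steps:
$y = - \frac{541}{180}$ ($y = -3 + \frac{1}{3 \left(-41 - 19\right)} = -3 + \frac{1}{3 \left(-60\right)} = -3 + \frac{1}{3} \left(- \frac{1}{60}\right) = -3 - \frac{1}{180} = - \frac{541}{180} \approx -3.0056$)
$P{\left(I,G \right)} = I^{2} - \frac{541 G}{180}$ ($P{\left(I,G \right)} = I I - \frac{541 G}{180} = I^{2} - \frac{541 G}{180}$)
$O = -20456$ ($O = -154 - 20302 = -20456$)
$P{\left(a{\left(3 \right)},-192 \right)} + O = \left(\left(- \frac{2}{3}\right)^{2} - - \frac{8656}{15}\right) - 20456 = \left(\left(\left(-2\right) \frac{1}{3}\right)^{2} + \frac{8656}{15}\right) - 20456 = \left(\left(- \frac{2}{3}\right)^{2} + \frac{8656}{15}\right) - 20456 = \left(\frac{4}{9} + \frac{8656}{15}\right) - 20456 = \frac{25988}{45} - 20456 = - \frac{894532}{45}$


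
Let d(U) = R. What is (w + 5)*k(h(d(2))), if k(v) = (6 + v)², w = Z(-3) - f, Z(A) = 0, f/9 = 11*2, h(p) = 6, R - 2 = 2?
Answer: -27792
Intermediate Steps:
R = 4 (R = 2 + 2 = 4)
d(U) = 4
f = 198 (f = 9*(11*2) = 9*22 = 198)
w = -198 (w = 0 - 1*198 = 0 - 198 = -198)
(w + 5)*k(h(d(2))) = (-198 + 5)*(6 + 6)² = -193*12² = -193*144 = -27792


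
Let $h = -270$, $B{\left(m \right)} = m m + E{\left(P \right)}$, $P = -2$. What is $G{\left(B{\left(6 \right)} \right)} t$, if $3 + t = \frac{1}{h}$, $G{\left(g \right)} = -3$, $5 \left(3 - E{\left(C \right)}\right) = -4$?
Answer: $\frac{811}{90} \approx 9.0111$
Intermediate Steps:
$E{\left(C \right)} = \frac{19}{5}$ ($E{\left(C \right)} = 3 - - \frac{4}{5} = 3 + \frac{4}{5} = \frac{19}{5}$)
$B{\left(m \right)} = \frac{19}{5} + m^{2}$ ($B{\left(m \right)} = m m + \frac{19}{5} = m^{2} + \frac{19}{5} = \frac{19}{5} + m^{2}$)
$t = - \frac{811}{270}$ ($t = -3 + \frac{1}{-270} = -3 - \frac{1}{270} = - \frac{811}{270} \approx -3.0037$)
$G{\left(B{\left(6 \right)} \right)} t = \left(-3\right) \left(- \frac{811}{270}\right) = \frac{811}{90}$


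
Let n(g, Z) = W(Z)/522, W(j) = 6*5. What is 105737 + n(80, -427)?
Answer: 9199124/87 ≈ 1.0574e+5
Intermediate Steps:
W(j) = 30
n(g, Z) = 5/87 (n(g, Z) = 30/522 = 30*(1/522) = 5/87)
105737 + n(80, -427) = 105737 + 5/87 = 9199124/87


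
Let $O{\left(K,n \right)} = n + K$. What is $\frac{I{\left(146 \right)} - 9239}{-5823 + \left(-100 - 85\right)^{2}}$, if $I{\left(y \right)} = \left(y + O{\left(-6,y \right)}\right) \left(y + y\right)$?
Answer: $\frac{74273}{28402} \approx 2.6151$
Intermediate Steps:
$O{\left(K,n \right)} = K + n$
$I{\left(y \right)} = 2 y \left(-6 + 2 y\right)$ ($I{\left(y \right)} = \left(y + \left(-6 + y\right)\right) \left(y + y\right) = \left(-6 + 2 y\right) 2 y = 2 y \left(-6 + 2 y\right)$)
$\frac{I{\left(146 \right)} - 9239}{-5823 + \left(-100 - 85\right)^{2}} = \frac{4 \cdot 146 \left(-3 + 146\right) - 9239}{-5823 + \left(-100 - 85\right)^{2}} = \frac{4 \cdot 146 \cdot 143 - 9239}{-5823 + \left(-185\right)^{2}} = \frac{83512 - 9239}{-5823 + 34225} = \frac{74273}{28402}$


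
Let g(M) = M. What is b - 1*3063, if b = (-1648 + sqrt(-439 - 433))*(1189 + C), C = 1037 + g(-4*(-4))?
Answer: -3697879 + 4484*I*sqrt(218) ≈ -3.6979e+6 + 66206.0*I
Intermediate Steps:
C = 1053 (C = 1037 - 4*(-4) = 1037 + 16 = 1053)
b = -3694816 + 4484*I*sqrt(218) (b = (-1648 + sqrt(-439 - 433))*(1189 + 1053) = (-1648 + sqrt(-872))*2242 = (-1648 + 2*I*sqrt(218))*2242 = -3694816 + 4484*I*sqrt(218) ≈ -3.6948e+6 + 66206.0*I)
b - 1*3063 = (-3694816 + 4484*I*sqrt(218)) - 1*3063 = (-3694816 + 4484*I*sqrt(218)) - 3063 = -3697879 + 4484*I*sqrt(218)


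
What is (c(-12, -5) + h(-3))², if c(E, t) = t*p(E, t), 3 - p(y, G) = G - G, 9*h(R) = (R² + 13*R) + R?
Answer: 3136/9 ≈ 348.44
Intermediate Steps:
h(R) = R²/9 + 14*R/9 (h(R) = ((R² + 13*R) + R)/9 = (R² + 14*R)/9 = R²/9 + 14*R/9)
p(y, G) = 3 (p(y, G) = 3 - (G - G) = 3 - 1*0 = 3 + 0 = 3)
c(E, t) = 3*t (c(E, t) = t*3 = 3*t)
(c(-12, -5) + h(-3))² = (3*(-5) + (⅑)*(-3)*(14 - 3))² = (-15 + (⅑)*(-3)*11)² = (-15 - 11/3)² = (-56/3)² = 3136/9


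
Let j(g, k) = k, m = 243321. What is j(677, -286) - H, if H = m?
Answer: -243607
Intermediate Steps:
H = 243321
j(677, -286) - H = -286 - 1*243321 = -286 - 243321 = -243607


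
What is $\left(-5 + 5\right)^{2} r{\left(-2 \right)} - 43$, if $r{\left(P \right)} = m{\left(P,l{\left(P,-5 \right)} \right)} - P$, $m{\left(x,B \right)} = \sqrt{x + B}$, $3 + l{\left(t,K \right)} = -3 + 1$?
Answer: $-43$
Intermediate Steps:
$l{\left(t,K \right)} = -5$ ($l{\left(t,K \right)} = -3 + \left(-3 + 1\right) = -3 - 2 = -5$)
$m{\left(x,B \right)} = \sqrt{B + x}$
$r{\left(P \right)} = \sqrt{-5 + P} - P$
$\left(-5 + 5\right)^{2} r{\left(-2 \right)} - 43 = \left(-5 + 5\right)^{2} \left(\sqrt{-5 - 2} - -2\right) - 43 = 0^{2} \left(\sqrt{-7} + 2\right) - 43 = 0 \left(i \sqrt{7} + 2\right) - 43 = 0 \left(2 + i \sqrt{7}\right) - 43 = 0 - 43 = -43$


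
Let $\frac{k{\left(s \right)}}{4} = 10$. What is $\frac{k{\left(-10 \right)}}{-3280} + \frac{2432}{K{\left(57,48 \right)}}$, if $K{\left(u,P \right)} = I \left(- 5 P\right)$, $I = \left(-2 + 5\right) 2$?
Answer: $- \frac{6277}{3690} \approx -1.7011$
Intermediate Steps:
$k{\left(s \right)} = 40$ ($k{\left(s \right)} = 4 \cdot 10 = 40$)
$I = 6$ ($I = 3 \cdot 2 = 6$)
$K{\left(u,P \right)} = - 30 P$ ($K{\left(u,P \right)} = 6 \left(- 5 P\right) = - 30 P$)
$\frac{k{\left(-10 \right)}}{-3280} + \frac{2432}{K{\left(57,48 \right)}} = \frac{40}{-3280} + \frac{2432}{\left(-30\right) 48} = 40 \left(- \frac{1}{3280}\right) + \frac{2432}{-1440} = - \frac{1}{82} + 2432 \left(- \frac{1}{1440}\right) = - \frac{1}{82} - \frac{76}{45} = - \frac{6277}{3690}$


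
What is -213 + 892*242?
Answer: 215651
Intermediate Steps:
-213 + 892*242 = -213 + 215864 = 215651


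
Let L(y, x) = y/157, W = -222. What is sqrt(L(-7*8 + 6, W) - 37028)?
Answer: I*sqrt(912711022)/157 ≈ 192.43*I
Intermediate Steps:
L(y, x) = y/157 (L(y, x) = y*(1/157) = y/157)
sqrt(L(-7*8 + 6, W) - 37028) = sqrt((-7*8 + 6)/157 - 37028) = sqrt((-56 + 6)/157 - 37028) = sqrt((1/157)*(-50) - 37028) = sqrt(-50/157 - 37028) = sqrt(-5813446/157) = I*sqrt(912711022)/157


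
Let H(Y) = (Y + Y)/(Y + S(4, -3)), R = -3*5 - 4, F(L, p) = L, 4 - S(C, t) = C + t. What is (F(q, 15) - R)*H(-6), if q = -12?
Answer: 28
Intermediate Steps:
S(C, t) = 4 - C - t (S(C, t) = 4 - (C + t) = 4 + (-C - t) = 4 - C - t)
R = -19 (R = -15 - 4 = -19)
H(Y) = 2*Y/(3 + Y) (H(Y) = (Y + Y)/(Y + (4 - 1*4 - 1*(-3))) = (2*Y)/(Y + (4 - 4 + 3)) = (2*Y)/(Y + 3) = (2*Y)/(3 + Y) = 2*Y/(3 + Y))
(F(q, 15) - R)*H(-6) = (-12 - 1*(-19))*(2*(-6)/(3 - 6)) = (-12 + 19)*(2*(-6)/(-3)) = 7*(2*(-6)*(-1/3)) = 7*4 = 28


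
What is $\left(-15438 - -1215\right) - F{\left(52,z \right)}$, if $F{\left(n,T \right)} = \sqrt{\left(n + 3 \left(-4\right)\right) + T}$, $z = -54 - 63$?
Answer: $-14223 - i \sqrt{77} \approx -14223.0 - 8.775 i$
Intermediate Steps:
$z = -117$ ($z = -54 - 63 = -117$)
$F{\left(n,T \right)} = \sqrt{-12 + T + n}$ ($F{\left(n,T \right)} = \sqrt{\left(n - 12\right) + T} = \sqrt{\left(-12 + n\right) + T} = \sqrt{-12 + T + n}$)
$\left(-15438 - -1215\right) - F{\left(52,z \right)} = \left(-15438 - -1215\right) - \sqrt{-12 - 117 + 52} = \left(-15438 + 1215\right) - \sqrt{-77} = -14223 - i \sqrt{77}$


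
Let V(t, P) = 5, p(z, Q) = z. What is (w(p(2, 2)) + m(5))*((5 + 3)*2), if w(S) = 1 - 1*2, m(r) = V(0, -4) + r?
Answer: 144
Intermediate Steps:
m(r) = 5 + r
w(S) = -1 (w(S) = 1 - 2 = -1)
(w(p(2, 2)) + m(5))*((5 + 3)*2) = (-1 + (5 + 5))*((5 + 3)*2) = (-1 + 10)*(8*2) = 9*16 = 144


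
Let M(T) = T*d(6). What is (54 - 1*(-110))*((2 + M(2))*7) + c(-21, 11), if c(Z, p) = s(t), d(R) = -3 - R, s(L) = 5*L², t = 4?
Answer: -18288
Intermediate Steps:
c(Z, p) = 80 (c(Z, p) = 5*4² = 5*16 = 80)
M(T) = -9*T (M(T) = T*(-3 - 1*6) = T*(-3 - 6) = T*(-9) = -9*T)
(54 - 1*(-110))*((2 + M(2))*7) + c(-21, 11) = (54 - 1*(-110))*((2 - 9*2)*7) + 80 = (54 + 110)*((2 - 18)*7) + 80 = 164*(-16*7) + 80 = 164*(-112) + 80 = -18368 + 80 = -18288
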